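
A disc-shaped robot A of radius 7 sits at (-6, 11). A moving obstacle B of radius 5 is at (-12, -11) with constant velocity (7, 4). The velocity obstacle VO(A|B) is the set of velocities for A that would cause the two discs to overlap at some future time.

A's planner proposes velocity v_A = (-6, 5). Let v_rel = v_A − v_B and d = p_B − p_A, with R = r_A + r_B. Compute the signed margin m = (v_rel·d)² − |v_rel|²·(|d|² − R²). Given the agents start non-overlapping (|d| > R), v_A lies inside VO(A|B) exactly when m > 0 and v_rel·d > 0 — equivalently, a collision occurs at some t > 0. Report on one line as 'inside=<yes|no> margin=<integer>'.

d = (-6, -22),  |d|² = 520;  R = 7+5 = 12,  c = 520−12² = 376
v_rel = (-13, 1),  |v_rel|² = 170;  v_rel·d = (-13)·(-6) + (1)·(-22) = 56
170·t² − 112·t + 376 = 0  ⇒  m = 56² − 170·376 = -60784
m = -60784 < 0,  v_rel·d = 56 > 0  ⇒  outside

inside=no margin=-60784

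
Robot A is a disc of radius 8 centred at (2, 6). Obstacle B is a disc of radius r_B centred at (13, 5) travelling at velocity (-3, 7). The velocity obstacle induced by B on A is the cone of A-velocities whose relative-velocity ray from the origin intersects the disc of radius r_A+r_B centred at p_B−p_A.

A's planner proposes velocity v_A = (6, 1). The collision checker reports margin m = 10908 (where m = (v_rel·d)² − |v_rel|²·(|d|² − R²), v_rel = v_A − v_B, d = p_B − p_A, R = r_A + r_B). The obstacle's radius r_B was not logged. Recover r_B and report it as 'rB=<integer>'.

m = 10908
d = (11, -1);  v_rel = (9, -6),  |v_rel|² = 117
v_rel×d = (9)·(-1) − (-6)·(11) = 57
since m = R²·117 − 57²:  R² = (3249 + 10908) / 117 = 121
R = √121 = 11  ⇒  r_B = 11 − 8 = 3

rB=3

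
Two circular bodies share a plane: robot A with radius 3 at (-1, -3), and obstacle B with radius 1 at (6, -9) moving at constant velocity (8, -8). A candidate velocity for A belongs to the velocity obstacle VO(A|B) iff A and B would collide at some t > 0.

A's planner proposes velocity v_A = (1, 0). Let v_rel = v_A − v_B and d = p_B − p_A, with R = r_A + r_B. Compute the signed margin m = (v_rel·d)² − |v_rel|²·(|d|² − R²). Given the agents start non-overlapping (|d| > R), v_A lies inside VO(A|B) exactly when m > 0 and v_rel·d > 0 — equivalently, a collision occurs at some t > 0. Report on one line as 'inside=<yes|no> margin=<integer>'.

d = (7, -6),  |d|² = 85;  R = 3+1 = 4,  c = 85−4² = 69
v_rel = (-7, 8),  |v_rel|² = 113;  v_rel·d = (-7)·(7) + (8)·(-6) = -97
113·t² + 194·t + 69 = 0  ⇒  m = (-97)² − 113·69 = 1612
m = 1612 > 0,  v_rel·d = -97 < 0  ⇒  outside

inside=no margin=1612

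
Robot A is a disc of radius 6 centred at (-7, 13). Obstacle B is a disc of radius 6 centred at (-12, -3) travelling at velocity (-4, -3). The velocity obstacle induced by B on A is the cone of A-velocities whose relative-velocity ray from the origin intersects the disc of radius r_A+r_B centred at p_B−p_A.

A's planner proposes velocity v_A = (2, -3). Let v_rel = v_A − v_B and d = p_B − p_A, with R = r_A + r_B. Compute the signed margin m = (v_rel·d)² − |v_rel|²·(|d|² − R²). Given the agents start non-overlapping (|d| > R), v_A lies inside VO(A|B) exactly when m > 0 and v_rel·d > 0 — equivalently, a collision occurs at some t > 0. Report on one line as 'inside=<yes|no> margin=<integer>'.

d = (-5, -16),  |d|² = 281;  R = 6+6 = 12,  c = 281−12² = 137
v_rel = (6, 0),  |v_rel|² = 36;  v_rel·d = (6)·(-5) + (0)·(-16) = -30
36·t² + 60·t + 137 = 0  ⇒  m = (-30)² − 36·137 = -4032
m = -4032 < 0,  v_rel·d = -30 < 0  ⇒  outside

inside=no margin=-4032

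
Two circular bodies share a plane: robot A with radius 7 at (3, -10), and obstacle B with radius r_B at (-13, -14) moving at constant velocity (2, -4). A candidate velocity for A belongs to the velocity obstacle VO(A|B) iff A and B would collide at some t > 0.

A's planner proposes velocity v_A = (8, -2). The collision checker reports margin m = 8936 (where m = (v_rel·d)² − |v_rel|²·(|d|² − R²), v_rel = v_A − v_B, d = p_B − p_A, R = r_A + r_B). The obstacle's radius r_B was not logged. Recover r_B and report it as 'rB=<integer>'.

m = 8936
d = (-16, -4);  v_rel = (6, 2),  |v_rel|² = 40
v_rel×d = (6)·(-4) − (2)·(-16) = 8
since m = R²·40 − 8²:  R² = (64 + 8936) / 40 = 225
R = √225 = 15  ⇒  r_B = 15 − 7 = 8

rB=8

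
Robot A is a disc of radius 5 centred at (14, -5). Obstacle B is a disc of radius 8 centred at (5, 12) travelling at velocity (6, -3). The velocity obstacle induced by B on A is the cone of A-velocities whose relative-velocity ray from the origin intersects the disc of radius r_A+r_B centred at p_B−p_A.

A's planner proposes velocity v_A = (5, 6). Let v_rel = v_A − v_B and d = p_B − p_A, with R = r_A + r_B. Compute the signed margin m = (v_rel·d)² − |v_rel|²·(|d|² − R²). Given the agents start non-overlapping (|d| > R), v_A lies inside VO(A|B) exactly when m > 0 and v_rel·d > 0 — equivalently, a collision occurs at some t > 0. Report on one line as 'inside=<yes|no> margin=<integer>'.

d = (-9, 17),  |d|² = 370;  R = 5+8 = 13,  c = 370−13² = 201
v_rel = (-1, 9),  |v_rel|² = 82;  v_rel·d = (-1)·(-9) + (9)·(17) = 162
82·t² − 324·t + 201 = 0  ⇒  m = 162² − 82·201 = 9762
m = 9762 > 0,  v_rel·d = 162 > 0  ⇒  inside

inside=yes margin=9762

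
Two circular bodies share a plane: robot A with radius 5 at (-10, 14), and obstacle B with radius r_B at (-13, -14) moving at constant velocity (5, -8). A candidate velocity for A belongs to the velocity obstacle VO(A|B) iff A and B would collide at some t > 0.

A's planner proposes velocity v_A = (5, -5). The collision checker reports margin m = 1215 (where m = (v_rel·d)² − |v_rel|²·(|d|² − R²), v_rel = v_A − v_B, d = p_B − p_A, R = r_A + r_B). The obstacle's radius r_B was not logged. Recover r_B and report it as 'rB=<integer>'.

m = 1215
d = (-3, -28);  v_rel = (0, 3),  |v_rel|² = 9
v_rel×d = (0)·(-28) − (3)·(-3) = 9
since m = R²·9 − 9²:  R² = (81 + 1215) / 9 = 144
R = √144 = 12  ⇒  r_B = 12 − 5 = 7

rB=7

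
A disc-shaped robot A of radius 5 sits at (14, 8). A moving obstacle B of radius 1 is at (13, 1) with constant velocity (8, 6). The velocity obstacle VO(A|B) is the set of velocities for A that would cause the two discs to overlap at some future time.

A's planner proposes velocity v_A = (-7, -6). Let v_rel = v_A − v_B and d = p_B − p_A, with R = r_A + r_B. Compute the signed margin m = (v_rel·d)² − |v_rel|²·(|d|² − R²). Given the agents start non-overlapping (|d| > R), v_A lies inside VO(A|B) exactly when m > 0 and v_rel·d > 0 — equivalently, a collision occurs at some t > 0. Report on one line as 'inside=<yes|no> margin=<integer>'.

d = (-1, -7),  |d|² = 50;  R = 5+1 = 6,  c = 50−6² = 14
v_rel = (-15, -12),  |v_rel|² = 369;  v_rel·d = (-15)·(-1) + (-12)·(-7) = 99
369·t² − 198·t + 14 = 0  ⇒  m = 99² − 369·14 = 4635
m = 4635 > 0,  v_rel·d = 99 > 0  ⇒  inside

inside=yes margin=4635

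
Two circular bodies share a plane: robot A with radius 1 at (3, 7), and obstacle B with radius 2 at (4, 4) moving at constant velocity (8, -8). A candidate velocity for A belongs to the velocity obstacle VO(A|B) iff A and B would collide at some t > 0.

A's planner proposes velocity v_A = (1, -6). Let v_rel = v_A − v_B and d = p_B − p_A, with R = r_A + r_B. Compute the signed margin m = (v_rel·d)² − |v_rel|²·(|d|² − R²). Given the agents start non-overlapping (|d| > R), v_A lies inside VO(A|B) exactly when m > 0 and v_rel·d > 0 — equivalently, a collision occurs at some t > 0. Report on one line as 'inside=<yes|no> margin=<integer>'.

d = (1, -3),  |d|² = 10;  R = 1+2 = 3,  c = 10−3² = 1
v_rel = (-7, 2),  |v_rel|² = 53;  v_rel·d = (-7)·(1) + (2)·(-3) = -13
53·t² + 26·t + 1 = 0  ⇒  m = (-13)² − 53·1 = 116
m = 116 > 0,  v_rel·d = -13 < 0  ⇒  outside

inside=no margin=116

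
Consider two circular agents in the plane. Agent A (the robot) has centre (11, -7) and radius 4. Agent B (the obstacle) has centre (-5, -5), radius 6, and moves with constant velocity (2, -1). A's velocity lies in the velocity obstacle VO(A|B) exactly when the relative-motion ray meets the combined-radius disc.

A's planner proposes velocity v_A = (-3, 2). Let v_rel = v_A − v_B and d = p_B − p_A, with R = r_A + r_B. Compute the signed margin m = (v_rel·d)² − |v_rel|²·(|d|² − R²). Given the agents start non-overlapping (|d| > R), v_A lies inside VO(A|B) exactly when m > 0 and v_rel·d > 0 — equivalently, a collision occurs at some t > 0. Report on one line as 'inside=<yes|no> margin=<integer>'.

d = (-16, 2),  |d|² = 260;  R = 4+6 = 10,  c = 260−10² = 160
v_rel = (-5, 3),  |v_rel|² = 34;  v_rel·d = (-5)·(-16) + (3)·(2) = 86
34·t² − 172·t + 160 = 0  ⇒  m = 86² − 34·160 = 1956
m = 1956 > 0,  v_rel·d = 86 > 0  ⇒  inside

inside=yes margin=1956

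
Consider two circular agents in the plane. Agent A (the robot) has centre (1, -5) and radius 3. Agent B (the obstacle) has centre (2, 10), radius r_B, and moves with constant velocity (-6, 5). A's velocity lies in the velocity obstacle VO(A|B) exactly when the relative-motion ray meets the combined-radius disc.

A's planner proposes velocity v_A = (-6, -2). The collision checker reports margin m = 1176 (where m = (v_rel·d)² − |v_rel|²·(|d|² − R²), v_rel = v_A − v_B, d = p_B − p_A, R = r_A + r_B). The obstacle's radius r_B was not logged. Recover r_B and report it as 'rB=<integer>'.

m = 1176
d = (1, 15);  v_rel = (0, -7),  |v_rel|² = 49
v_rel×d = (0)·(15) − (-7)·(1) = 7
since m = R²·49 − 7²:  R² = (49 + 1176) / 49 = 25
R = √25 = 5  ⇒  r_B = 5 − 3 = 2

rB=2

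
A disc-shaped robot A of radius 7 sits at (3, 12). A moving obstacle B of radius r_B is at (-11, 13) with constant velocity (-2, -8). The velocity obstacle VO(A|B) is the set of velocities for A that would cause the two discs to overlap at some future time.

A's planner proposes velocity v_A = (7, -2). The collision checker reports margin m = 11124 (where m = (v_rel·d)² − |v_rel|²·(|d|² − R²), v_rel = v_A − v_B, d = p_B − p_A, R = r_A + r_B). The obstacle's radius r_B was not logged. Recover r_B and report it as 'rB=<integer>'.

m = 11124
d = (-14, 1);  v_rel = (9, 6),  |v_rel|² = 117
v_rel×d = (9)·(1) − (6)·(-14) = 93
since m = R²·117 − 93²:  R² = (8649 + 11124) / 117 = 169
R = √169 = 13  ⇒  r_B = 13 − 7 = 6

rB=6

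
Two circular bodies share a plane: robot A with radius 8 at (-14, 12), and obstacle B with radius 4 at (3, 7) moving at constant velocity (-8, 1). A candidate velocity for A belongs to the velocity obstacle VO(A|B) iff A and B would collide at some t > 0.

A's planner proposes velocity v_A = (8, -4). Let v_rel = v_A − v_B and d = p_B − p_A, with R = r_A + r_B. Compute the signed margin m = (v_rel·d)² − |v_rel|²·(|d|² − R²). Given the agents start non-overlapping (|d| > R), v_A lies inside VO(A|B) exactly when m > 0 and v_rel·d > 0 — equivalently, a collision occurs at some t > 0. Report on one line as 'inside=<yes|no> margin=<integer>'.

d = (17, -5),  |d|² = 314;  R = 8+4 = 12,  c = 314−12² = 170
v_rel = (16, -5),  |v_rel|² = 281;  v_rel·d = (16)·(17) + (-5)·(-5) = 297
281·t² − 594·t + 170 = 0  ⇒  m = 297² − 281·170 = 40439
m = 40439 > 0,  v_rel·d = 297 > 0  ⇒  inside

inside=yes margin=40439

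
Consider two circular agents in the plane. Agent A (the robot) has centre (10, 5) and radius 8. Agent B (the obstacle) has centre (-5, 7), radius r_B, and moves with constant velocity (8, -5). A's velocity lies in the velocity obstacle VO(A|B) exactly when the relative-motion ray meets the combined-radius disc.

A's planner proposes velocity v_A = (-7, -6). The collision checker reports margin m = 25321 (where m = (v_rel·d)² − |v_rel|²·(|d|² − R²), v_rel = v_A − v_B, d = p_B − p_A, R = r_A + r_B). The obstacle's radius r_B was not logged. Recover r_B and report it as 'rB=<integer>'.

m = 25321
d = (-15, 2);  v_rel = (-15, -1),  |v_rel|² = 226
v_rel×d = (-15)·(2) − (-1)·(-15) = -45
since m = R²·226 − (-45)²:  R² = (2025 + 25321) / 226 = 121
R = √121 = 11  ⇒  r_B = 11 − 8 = 3

rB=3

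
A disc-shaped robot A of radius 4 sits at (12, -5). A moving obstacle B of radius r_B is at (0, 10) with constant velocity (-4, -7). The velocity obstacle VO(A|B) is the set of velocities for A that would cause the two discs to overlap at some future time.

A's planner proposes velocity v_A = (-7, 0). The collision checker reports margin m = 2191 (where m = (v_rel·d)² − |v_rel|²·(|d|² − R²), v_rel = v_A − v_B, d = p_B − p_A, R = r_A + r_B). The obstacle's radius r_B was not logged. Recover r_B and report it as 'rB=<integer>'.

m = 2191
d = (-12, 15);  v_rel = (-3, 7),  |v_rel|² = 58
v_rel×d = (-3)·(15) − (7)·(-12) = 39
since m = R²·58 − 39²:  R² = (1521 + 2191) / 58 = 64
R = √64 = 8  ⇒  r_B = 8 − 4 = 4

rB=4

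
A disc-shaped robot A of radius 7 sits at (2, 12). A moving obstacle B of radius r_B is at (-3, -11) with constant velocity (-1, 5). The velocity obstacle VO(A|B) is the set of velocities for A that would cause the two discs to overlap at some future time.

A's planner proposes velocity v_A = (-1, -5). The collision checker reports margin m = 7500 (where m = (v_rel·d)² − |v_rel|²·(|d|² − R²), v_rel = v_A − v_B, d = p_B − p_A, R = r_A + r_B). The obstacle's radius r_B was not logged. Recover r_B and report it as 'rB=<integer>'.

m = 7500
d = (-5, -23);  v_rel = (0, -10),  |v_rel|² = 100
v_rel×d = (0)·(-23) − (-10)·(-5) = -50
since m = R²·100 − (-50)²:  R² = (2500 + 7500) / 100 = 100
R = √100 = 10  ⇒  r_B = 10 − 7 = 3

rB=3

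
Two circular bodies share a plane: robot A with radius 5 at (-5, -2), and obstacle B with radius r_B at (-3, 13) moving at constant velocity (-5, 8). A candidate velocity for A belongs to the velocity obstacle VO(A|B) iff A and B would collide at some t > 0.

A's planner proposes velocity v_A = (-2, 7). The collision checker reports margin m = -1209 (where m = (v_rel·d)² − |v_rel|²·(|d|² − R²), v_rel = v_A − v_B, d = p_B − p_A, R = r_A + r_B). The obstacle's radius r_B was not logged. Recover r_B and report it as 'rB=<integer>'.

m = -1209
d = (2, 15);  v_rel = (3, -1),  |v_rel|² = 10
v_rel×d = (3)·(15) − (-1)·(2) = 47
since m = R²·10 − 47²:  R² = (2209 + -1209) / 10 = 100
R = √100 = 10  ⇒  r_B = 10 − 5 = 5

rB=5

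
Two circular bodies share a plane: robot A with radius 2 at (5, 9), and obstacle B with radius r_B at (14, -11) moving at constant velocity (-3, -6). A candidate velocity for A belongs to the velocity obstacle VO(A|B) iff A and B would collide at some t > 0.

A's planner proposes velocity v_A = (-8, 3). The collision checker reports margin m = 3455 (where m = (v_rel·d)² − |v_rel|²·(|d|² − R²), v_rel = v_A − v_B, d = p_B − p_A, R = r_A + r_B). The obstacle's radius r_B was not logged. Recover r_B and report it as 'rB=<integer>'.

m = 3455
d = (9, -20);  v_rel = (-5, 9),  |v_rel|² = 106
v_rel×d = (-5)·(-20) − (9)·(9) = 19
since m = R²·106 − 19²:  R² = (361 + 3455) / 106 = 36
R = √36 = 6  ⇒  r_B = 6 − 2 = 4

rB=4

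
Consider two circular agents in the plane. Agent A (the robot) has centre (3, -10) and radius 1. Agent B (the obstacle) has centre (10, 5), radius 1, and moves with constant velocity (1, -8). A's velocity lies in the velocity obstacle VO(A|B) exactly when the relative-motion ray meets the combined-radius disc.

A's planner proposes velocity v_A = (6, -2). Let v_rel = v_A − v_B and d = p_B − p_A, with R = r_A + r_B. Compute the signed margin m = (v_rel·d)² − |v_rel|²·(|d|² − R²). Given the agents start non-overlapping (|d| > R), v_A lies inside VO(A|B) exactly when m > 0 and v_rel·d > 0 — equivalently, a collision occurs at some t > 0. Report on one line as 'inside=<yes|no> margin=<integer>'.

d = (7, 15),  |d|² = 274;  R = 1+1 = 2,  c = 274−2² = 270
v_rel = (5, 6),  |v_rel|² = 61;  v_rel·d = (5)·(7) + (6)·(15) = 125
61·t² − 250·t + 270 = 0  ⇒  m = 125² − 61·270 = -845
m = -845 < 0,  v_rel·d = 125 > 0  ⇒  outside

inside=no margin=-845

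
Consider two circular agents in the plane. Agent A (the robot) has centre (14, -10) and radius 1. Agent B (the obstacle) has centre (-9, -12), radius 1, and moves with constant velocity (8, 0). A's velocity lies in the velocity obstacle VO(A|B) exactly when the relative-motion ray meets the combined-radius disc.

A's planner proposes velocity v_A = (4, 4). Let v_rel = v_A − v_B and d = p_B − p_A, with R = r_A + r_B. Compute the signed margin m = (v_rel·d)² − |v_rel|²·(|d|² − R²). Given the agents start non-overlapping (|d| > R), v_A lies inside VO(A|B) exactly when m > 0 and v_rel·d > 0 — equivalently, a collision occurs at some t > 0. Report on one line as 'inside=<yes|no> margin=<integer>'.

d = (-23, -2),  |d|² = 533;  R = 1+1 = 2,  c = 533−2² = 529
v_rel = (-4, 4),  |v_rel|² = 32;  v_rel·d = (-4)·(-23) + (4)·(-2) = 84
32·t² − 168·t + 529 = 0  ⇒  m = 84² − 32·529 = -9872
m = -9872 < 0,  v_rel·d = 84 > 0  ⇒  outside

inside=no margin=-9872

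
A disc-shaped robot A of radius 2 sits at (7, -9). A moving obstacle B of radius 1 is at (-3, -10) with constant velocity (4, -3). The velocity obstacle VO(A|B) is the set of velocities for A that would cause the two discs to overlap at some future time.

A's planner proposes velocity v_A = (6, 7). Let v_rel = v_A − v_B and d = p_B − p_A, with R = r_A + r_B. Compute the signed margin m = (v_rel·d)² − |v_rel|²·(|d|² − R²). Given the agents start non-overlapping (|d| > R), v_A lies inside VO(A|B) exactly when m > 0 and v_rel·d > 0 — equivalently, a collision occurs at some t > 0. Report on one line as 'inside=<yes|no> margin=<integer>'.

d = (-10, -1),  |d|² = 101;  R = 2+1 = 3,  c = 101−3² = 92
v_rel = (2, 10),  |v_rel|² = 104;  v_rel·d = (2)·(-10) + (10)·(-1) = -30
104·t² + 60·t + 92 = 0  ⇒  m = (-30)² − 104·92 = -8668
m = -8668 < 0,  v_rel·d = -30 < 0  ⇒  outside

inside=no margin=-8668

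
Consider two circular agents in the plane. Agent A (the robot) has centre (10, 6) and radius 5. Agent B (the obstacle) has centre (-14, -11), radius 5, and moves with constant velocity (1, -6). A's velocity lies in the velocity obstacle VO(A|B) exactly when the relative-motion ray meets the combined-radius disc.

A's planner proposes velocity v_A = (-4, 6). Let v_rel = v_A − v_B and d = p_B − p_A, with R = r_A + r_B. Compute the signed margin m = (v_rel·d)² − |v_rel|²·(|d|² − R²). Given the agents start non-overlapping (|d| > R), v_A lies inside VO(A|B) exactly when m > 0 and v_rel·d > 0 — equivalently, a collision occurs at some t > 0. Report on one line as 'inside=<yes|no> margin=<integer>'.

d = (-24, -17),  |d|² = 865;  R = 5+5 = 10,  c = 865−10² = 765
v_rel = (-5, 12),  |v_rel|² = 169;  v_rel·d = (-5)·(-24) + (12)·(-17) = -84
169·t² + 168·t + 765 = 0  ⇒  m = (-84)² − 169·765 = -122229
m = -122229 < 0,  v_rel·d = -84 < 0  ⇒  outside

inside=no margin=-122229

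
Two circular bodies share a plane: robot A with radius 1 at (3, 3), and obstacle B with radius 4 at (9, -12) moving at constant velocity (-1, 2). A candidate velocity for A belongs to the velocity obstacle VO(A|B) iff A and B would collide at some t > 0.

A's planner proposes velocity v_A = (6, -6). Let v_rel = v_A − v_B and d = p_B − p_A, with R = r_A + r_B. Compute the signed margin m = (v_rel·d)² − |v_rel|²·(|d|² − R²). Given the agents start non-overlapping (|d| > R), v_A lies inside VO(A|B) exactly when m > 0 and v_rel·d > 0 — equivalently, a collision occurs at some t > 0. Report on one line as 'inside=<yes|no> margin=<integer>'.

d = (6, -15),  |d|² = 261;  R = 1+4 = 5,  c = 261−5² = 236
v_rel = (7, -8),  |v_rel|² = 113;  v_rel·d = (7)·(6) + (-8)·(-15) = 162
113·t² − 324·t + 236 = 0  ⇒  m = 162² − 113·236 = -424
m = -424 < 0,  v_rel·d = 162 > 0  ⇒  outside

inside=no margin=-424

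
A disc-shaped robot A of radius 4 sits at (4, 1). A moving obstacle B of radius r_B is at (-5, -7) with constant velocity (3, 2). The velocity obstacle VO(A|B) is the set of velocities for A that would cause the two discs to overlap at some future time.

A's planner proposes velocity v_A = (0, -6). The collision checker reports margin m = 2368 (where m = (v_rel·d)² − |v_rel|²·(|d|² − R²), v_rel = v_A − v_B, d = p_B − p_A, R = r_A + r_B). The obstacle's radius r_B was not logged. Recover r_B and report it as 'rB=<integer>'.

m = 2368
d = (-9, -8);  v_rel = (-3, -8),  |v_rel|² = 73
v_rel×d = (-3)·(-8) − (-8)·(-9) = -48
since m = R²·73 − (-48)²:  R² = (2304 + 2368) / 73 = 64
R = √64 = 8  ⇒  r_B = 8 − 4 = 4

rB=4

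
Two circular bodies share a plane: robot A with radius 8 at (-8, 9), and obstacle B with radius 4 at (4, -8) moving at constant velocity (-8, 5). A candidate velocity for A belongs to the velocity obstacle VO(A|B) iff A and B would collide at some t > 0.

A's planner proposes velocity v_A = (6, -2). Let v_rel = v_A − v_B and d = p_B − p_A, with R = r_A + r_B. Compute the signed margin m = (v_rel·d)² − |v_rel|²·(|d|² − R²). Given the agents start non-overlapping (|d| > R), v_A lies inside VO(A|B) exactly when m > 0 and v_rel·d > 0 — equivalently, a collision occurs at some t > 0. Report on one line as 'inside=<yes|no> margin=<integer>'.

d = (12, -17),  |d|² = 433;  R = 8+4 = 12,  c = 433−12² = 289
v_rel = (14, -7),  |v_rel|² = 245;  v_rel·d = (14)·(12) + (-7)·(-17) = 287
245·t² − 574·t + 289 = 0  ⇒  m = 287² − 245·289 = 11564
m = 11564 > 0,  v_rel·d = 287 > 0  ⇒  inside

inside=yes margin=11564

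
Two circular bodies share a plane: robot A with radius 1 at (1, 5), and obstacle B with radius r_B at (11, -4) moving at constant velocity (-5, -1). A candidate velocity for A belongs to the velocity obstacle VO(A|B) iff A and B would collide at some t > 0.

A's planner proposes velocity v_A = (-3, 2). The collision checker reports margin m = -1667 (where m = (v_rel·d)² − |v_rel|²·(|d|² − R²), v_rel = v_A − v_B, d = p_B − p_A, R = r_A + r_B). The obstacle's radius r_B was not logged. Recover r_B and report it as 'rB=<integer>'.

m = -1667
d = (10, -9);  v_rel = (2, 3),  |v_rel|² = 13
v_rel×d = (2)·(-9) − (3)·(10) = -48
since m = R²·13 − (-48)²:  R² = (2304 + -1667) / 13 = 49
R = √49 = 7  ⇒  r_B = 7 − 1 = 6

rB=6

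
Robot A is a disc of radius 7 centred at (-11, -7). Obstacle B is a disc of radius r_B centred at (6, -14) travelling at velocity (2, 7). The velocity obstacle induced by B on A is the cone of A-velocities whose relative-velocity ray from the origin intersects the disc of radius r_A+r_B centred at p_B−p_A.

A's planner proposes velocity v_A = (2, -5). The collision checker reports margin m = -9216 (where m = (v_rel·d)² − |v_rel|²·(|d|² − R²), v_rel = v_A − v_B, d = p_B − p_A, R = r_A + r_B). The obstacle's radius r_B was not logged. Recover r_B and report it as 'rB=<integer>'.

m = -9216
d = (17, -7);  v_rel = (0, -12),  |v_rel|² = 144
v_rel×d = (0)·(-7) − (-12)·(17) = 204
since m = R²·144 − 204²:  R² = (41616 + -9216) / 144 = 225
R = √225 = 15  ⇒  r_B = 15 − 7 = 8

rB=8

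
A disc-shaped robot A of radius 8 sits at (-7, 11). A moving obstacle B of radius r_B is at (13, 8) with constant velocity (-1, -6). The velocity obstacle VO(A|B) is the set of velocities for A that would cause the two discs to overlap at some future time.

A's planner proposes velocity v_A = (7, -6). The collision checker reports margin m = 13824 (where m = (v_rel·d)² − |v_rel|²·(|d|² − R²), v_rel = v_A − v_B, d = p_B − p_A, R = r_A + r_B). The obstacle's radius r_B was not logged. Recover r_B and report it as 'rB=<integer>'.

m = 13824
d = (20, -3);  v_rel = (8, 0),  |v_rel|² = 64
v_rel×d = (8)·(-3) − (0)·(20) = -24
since m = R²·64 − (-24)²:  R² = (576 + 13824) / 64 = 225
R = √225 = 15  ⇒  r_B = 15 − 8 = 7

rB=7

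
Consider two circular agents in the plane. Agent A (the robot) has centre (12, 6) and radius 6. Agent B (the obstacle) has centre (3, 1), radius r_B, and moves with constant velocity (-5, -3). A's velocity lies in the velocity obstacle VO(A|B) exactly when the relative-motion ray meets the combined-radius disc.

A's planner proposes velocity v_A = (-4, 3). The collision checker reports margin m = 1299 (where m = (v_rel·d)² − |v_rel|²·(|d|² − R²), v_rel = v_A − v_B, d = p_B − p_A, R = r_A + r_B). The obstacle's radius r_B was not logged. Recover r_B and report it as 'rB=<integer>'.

m = 1299
d = (-9, -5);  v_rel = (1, 6),  |v_rel|² = 37
v_rel×d = (1)·(-5) − (6)·(-9) = 49
since m = R²·37 − 49²:  R² = (2401 + 1299) / 37 = 100
R = √100 = 10  ⇒  r_B = 10 − 6 = 4

rB=4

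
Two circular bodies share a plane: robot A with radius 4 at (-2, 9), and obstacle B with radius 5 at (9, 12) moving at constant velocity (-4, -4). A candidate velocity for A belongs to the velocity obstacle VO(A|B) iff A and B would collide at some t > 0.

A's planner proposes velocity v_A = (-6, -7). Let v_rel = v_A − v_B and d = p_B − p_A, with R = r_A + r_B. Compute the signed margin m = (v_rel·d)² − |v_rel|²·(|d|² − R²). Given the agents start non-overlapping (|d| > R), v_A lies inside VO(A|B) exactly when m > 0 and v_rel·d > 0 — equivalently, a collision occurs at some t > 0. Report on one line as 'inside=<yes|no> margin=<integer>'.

d = (11, 3),  |d|² = 130;  R = 4+5 = 9,  c = 130−9² = 49
v_rel = (-2, -3),  |v_rel|² = 13;  v_rel·d = (-2)·(11) + (-3)·(3) = -31
13·t² + 62·t + 49 = 0  ⇒  m = (-31)² − 13·49 = 324
m = 324 > 0,  v_rel·d = -31 < 0  ⇒  outside

inside=no margin=324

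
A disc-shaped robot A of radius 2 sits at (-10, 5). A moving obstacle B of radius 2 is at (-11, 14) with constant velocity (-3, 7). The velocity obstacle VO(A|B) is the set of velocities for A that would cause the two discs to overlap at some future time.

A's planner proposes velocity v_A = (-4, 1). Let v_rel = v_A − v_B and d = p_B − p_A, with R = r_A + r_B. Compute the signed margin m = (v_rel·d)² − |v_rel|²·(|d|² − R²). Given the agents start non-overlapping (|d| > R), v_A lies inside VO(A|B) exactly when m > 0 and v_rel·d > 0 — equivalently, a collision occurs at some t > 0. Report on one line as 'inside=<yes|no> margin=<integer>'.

d = (-1, 9),  |d|² = 82;  R = 2+2 = 4,  c = 82−4² = 66
v_rel = (-1, -6),  |v_rel|² = 37;  v_rel·d = (-1)·(-1) + (-6)·(9) = -53
37·t² + 106·t + 66 = 0  ⇒  m = (-53)² − 37·66 = 367
m = 367 > 0,  v_rel·d = -53 < 0  ⇒  outside

inside=no margin=367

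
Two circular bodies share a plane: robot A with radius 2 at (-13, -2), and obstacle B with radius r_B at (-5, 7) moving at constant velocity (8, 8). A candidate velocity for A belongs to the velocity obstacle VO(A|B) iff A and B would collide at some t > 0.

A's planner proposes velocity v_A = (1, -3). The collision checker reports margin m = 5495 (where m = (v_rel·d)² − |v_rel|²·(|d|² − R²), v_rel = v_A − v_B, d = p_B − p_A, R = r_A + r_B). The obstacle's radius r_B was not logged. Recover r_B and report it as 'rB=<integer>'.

m = 5495
d = (8, 9);  v_rel = (-7, -11),  |v_rel|² = 170
v_rel×d = (-7)·(9) − (-11)·(8) = 25
since m = R²·170 − 25²:  R² = (625 + 5495) / 170 = 36
R = √36 = 6  ⇒  r_B = 6 − 2 = 4

rB=4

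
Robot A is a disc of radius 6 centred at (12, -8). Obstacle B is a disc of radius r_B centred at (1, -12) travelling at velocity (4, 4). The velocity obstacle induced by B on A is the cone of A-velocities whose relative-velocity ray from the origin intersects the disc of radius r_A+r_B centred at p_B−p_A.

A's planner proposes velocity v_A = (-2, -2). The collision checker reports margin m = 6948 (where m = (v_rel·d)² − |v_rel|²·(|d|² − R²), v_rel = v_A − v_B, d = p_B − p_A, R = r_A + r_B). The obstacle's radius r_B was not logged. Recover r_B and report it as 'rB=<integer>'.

m = 6948
d = (-11, -4);  v_rel = (-6, -6),  |v_rel|² = 72
v_rel×d = (-6)·(-4) − (-6)·(-11) = -42
since m = R²·72 − (-42)²:  R² = (1764 + 6948) / 72 = 121
R = √121 = 11  ⇒  r_B = 11 − 6 = 5

rB=5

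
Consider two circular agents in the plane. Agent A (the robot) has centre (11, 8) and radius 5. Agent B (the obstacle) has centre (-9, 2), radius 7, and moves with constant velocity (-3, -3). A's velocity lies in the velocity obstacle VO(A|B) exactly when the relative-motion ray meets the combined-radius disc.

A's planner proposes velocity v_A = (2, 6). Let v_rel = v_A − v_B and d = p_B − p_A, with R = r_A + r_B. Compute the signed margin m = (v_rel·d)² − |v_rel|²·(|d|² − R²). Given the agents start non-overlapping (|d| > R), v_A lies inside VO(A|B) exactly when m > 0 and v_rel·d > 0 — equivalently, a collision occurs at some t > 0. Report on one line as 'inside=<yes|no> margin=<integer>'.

d = (-20, -6),  |d|² = 436;  R = 5+7 = 12,  c = 436−12² = 292
v_rel = (5, 9),  |v_rel|² = 106;  v_rel·d = (5)·(-20) + (9)·(-6) = -154
106·t² + 308·t + 292 = 0  ⇒  m = (-154)² − 106·292 = -7236
m = -7236 < 0,  v_rel·d = -154 < 0  ⇒  outside

inside=no margin=-7236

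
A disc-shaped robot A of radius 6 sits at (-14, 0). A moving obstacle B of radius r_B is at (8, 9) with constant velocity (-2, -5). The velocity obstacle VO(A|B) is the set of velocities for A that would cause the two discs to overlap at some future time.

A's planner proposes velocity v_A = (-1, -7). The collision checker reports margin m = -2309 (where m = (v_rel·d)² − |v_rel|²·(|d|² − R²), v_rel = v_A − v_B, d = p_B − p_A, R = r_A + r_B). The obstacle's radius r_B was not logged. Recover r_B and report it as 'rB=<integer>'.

m = -2309
d = (22, 9);  v_rel = (1, -2),  |v_rel|² = 5
v_rel×d = (1)·(9) − (-2)·(22) = 53
since m = R²·5 − 53²:  R² = (2809 + -2309) / 5 = 100
R = √100 = 10  ⇒  r_B = 10 − 6 = 4

rB=4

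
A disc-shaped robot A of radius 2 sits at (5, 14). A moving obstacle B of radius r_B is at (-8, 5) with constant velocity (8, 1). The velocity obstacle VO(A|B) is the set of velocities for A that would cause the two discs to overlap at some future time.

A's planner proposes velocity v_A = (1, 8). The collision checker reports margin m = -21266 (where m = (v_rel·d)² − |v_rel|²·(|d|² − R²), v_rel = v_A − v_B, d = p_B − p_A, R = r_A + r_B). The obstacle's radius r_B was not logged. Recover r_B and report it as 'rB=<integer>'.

m = -21266
d = (-13, -9);  v_rel = (-7, 7),  |v_rel|² = 98
v_rel×d = (-7)·(-9) − (7)·(-13) = 154
since m = R²·98 − 154²:  R² = (23716 + -21266) / 98 = 25
R = √25 = 5  ⇒  r_B = 5 − 2 = 3

rB=3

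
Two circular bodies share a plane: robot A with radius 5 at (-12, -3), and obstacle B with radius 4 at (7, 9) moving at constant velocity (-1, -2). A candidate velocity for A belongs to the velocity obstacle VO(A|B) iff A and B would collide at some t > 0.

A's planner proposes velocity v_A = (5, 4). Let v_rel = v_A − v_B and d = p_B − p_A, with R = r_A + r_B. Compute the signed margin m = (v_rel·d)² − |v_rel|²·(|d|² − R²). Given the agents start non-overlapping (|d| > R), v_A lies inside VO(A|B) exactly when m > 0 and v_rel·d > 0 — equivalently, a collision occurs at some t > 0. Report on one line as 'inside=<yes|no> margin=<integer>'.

d = (19, 12),  |d|² = 505;  R = 5+4 = 9,  c = 505−9² = 424
v_rel = (6, 6),  |v_rel|² = 72;  v_rel·d = (6)·(19) + (6)·(12) = 186
72·t² − 372·t + 424 = 0  ⇒  m = 186² − 72·424 = 4068
m = 4068 > 0,  v_rel·d = 186 > 0  ⇒  inside

inside=yes margin=4068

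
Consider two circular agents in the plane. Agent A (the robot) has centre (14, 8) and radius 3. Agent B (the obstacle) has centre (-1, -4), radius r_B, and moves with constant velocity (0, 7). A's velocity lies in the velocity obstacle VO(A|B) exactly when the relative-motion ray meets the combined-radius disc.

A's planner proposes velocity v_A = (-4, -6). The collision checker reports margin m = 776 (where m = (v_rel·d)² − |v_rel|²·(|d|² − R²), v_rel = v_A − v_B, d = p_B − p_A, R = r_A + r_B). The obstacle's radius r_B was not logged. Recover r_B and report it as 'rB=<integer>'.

m = 776
d = (-15, -12);  v_rel = (-4, -13),  |v_rel|² = 185
v_rel×d = (-4)·(-12) − (-13)·(-15) = -147
since m = R²·185 − (-147)²:  R² = (21609 + 776) / 185 = 121
R = √121 = 11  ⇒  r_B = 11 − 3 = 8

rB=8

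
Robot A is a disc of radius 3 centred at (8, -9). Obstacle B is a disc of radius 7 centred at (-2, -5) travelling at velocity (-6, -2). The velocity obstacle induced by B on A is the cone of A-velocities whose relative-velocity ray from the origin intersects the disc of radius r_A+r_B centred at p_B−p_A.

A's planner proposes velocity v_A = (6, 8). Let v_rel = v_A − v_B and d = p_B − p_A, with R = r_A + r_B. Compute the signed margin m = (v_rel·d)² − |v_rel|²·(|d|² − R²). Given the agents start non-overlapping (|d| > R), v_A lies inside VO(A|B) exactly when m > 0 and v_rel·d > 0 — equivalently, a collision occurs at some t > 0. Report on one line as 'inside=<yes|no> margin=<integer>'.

d = (-10, 4),  |d|² = 116;  R = 3+7 = 10,  c = 116−10² = 16
v_rel = (12, 10),  |v_rel|² = 244;  v_rel·d = (12)·(-10) + (10)·(4) = -80
244·t² + 160·t + 16 = 0  ⇒  m = (-80)² − 244·16 = 2496
m = 2496 > 0,  v_rel·d = -80 < 0  ⇒  outside

inside=no margin=2496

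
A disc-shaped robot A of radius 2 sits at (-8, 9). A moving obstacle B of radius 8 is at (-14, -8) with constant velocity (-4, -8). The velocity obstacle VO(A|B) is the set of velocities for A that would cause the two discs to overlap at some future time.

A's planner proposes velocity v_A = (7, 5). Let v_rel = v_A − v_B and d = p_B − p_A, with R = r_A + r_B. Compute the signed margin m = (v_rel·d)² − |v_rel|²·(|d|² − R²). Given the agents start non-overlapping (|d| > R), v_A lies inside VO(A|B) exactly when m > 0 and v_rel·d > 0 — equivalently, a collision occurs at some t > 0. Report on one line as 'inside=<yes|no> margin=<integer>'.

d = (-6, -17),  |d|² = 325;  R = 2+8 = 10,  c = 325−10² = 225
v_rel = (11, 13),  |v_rel|² = 290;  v_rel·d = (11)·(-6) + (13)·(-17) = -287
290·t² + 574·t + 225 = 0  ⇒  m = (-287)² − 290·225 = 17119
m = 17119 > 0,  v_rel·d = -287 < 0  ⇒  outside

inside=no margin=17119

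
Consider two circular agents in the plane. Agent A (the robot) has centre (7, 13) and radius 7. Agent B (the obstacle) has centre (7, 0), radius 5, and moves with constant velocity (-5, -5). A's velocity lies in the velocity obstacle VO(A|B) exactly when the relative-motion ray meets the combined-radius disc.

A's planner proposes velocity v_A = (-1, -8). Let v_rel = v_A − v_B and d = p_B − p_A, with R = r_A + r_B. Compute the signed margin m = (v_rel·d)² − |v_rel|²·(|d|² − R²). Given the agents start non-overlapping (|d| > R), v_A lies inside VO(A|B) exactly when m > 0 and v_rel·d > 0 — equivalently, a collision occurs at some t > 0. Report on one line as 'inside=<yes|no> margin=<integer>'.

d = (0, -13),  |d|² = 169;  R = 7+5 = 12,  c = 169−12² = 25
v_rel = (4, -3),  |v_rel|² = 25;  v_rel·d = (4)·(0) + (-3)·(-13) = 39
25·t² − 78·t + 25 = 0  ⇒  m = 39² − 25·25 = 896
m = 896 > 0,  v_rel·d = 39 > 0  ⇒  inside

inside=yes margin=896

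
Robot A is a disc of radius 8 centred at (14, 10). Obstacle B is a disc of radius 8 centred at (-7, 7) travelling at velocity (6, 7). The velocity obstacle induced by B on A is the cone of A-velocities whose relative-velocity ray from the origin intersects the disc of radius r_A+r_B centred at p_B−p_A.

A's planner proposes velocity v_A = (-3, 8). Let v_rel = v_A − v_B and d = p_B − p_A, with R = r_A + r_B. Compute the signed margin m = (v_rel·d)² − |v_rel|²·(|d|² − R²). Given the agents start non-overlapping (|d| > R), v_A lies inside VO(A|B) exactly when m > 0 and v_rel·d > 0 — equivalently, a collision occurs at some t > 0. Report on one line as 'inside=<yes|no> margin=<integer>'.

d = (-21, -3),  |d|² = 450;  R = 8+8 = 16,  c = 450−16² = 194
v_rel = (-9, 1),  |v_rel|² = 82;  v_rel·d = (-9)·(-21) + (1)·(-3) = 186
82·t² − 372·t + 194 = 0  ⇒  m = 186² − 82·194 = 18688
m = 18688 > 0,  v_rel·d = 186 > 0  ⇒  inside

inside=yes margin=18688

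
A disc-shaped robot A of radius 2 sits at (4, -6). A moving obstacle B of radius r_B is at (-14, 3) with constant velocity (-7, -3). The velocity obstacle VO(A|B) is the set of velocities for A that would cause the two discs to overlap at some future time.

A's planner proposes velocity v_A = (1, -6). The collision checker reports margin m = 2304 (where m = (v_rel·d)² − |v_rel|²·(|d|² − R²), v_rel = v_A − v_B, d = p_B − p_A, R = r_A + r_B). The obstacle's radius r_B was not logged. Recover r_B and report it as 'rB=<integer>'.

m = 2304
d = (-18, 9);  v_rel = (8, -3),  |v_rel|² = 73
v_rel×d = (8)·(9) − (-3)·(-18) = 18
since m = R²·73 − 18²:  R² = (324 + 2304) / 73 = 36
R = √36 = 6  ⇒  r_B = 6 − 2 = 4

rB=4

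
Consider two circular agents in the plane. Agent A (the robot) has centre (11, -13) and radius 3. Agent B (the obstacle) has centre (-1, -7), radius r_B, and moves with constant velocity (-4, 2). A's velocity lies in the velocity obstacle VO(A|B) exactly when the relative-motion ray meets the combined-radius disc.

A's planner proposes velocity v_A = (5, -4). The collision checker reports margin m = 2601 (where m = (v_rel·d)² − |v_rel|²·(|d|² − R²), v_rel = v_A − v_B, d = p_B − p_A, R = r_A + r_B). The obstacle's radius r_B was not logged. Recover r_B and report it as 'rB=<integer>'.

m = 2601
d = (-12, 6);  v_rel = (9, -6),  |v_rel|² = 117
v_rel×d = (9)·(6) − (-6)·(-12) = -18
since m = R²·117 − (-18)²:  R² = (324 + 2601) / 117 = 25
R = √25 = 5  ⇒  r_B = 5 − 3 = 2

rB=2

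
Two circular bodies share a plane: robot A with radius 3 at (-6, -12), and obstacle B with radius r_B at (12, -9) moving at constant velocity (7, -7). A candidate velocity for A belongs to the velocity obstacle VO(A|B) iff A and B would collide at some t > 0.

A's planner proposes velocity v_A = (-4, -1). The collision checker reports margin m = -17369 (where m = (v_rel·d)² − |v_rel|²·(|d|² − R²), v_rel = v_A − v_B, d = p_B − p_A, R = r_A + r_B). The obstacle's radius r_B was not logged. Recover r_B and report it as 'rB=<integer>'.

m = -17369
d = (18, 3);  v_rel = (-11, 6),  |v_rel|² = 157
v_rel×d = (-11)·(3) − (6)·(18) = -141
since m = R²·157 − (-141)²:  R² = (19881 + -17369) / 157 = 16
R = √16 = 4  ⇒  r_B = 4 − 3 = 1

rB=1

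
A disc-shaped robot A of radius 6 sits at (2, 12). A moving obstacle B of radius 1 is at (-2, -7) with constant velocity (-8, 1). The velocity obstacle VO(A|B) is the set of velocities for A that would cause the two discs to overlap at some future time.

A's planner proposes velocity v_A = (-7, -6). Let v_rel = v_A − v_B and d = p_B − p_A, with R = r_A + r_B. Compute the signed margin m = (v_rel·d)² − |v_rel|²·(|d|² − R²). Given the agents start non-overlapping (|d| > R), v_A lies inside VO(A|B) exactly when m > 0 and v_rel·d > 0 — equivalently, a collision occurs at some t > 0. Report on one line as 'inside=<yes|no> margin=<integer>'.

d = (-4, -19),  |d|² = 377;  R = 6+1 = 7,  c = 377−7² = 328
v_rel = (1, -7),  |v_rel|² = 50;  v_rel·d = (1)·(-4) + (-7)·(-19) = 129
50·t² − 258·t + 328 = 0  ⇒  m = 129² − 50·328 = 241
m = 241 > 0,  v_rel·d = 129 > 0  ⇒  inside

inside=yes margin=241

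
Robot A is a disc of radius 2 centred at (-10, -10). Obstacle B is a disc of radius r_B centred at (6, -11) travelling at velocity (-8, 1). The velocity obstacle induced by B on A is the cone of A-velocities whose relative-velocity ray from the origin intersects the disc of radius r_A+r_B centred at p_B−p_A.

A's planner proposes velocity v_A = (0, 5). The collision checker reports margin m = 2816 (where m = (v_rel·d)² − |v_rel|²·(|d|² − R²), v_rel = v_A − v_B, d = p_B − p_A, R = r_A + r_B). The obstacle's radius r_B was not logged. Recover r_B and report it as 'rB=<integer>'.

m = 2816
d = (16, -1);  v_rel = (8, 4),  |v_rel|² = 80
v_rel×d = (8)·(-1) − (4)·(16) = -72
since m = R²·80 − (-72)²:  R² = (5184 + 2816) / 80 = 100
R = √100 = 10  ⇒  r_B = 10 − 2 = 8

rB=8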